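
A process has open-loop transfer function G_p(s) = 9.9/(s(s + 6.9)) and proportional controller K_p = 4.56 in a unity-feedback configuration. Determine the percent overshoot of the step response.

The closed-loop denominator s² + 6.9s + 45.14 gives ω_n = √45.14 = 6.719 and ζ = 6.9/(2ω_n) = 0.5135.
%OS = 100·exp(−πζ/√(1−ζ²)) = 100·exp(−π·0.5135/√0.7363) = 15.3%.

15.3%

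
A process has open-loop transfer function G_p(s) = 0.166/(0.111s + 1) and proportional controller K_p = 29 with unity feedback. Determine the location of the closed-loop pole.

Closed loop: T(s) = K_p·G_p/(1+K_p·G_p) = 4.814/(0.111s + 1 + 4.814), with pole at s = −(1 + 4.814)/0.111 = −52.38.

s = -52.38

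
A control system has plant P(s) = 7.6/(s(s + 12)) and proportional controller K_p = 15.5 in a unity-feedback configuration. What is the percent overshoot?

12.4%

The closed-loop denominator s² + 12s + 117.8 gives ω_n = √117.8 = 10.85 and ζ = 12/(2ω_n) = 0.5528.
%OS = 100·exp(−πζ/√(1−ζ²)) = 100·exp(−π·0.5528/√0.6944) = 12.4%.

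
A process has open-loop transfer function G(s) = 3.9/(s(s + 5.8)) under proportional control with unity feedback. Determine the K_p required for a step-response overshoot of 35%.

From %OS = 100·exp(−πζ/√(1−ζ²)) = 35%, ζ = −ln(0.35)/√(π²+ln²(0.35)) = 0.3169.
Characteristic equation s² + 5.8s + 3.9K_p = 0 gives ζ = 5.8/(2√(3.9K_p)).
Setting ζ = 0.3169: √(3.9K_p) = 5.8/(2·0.3169) = 9.15, so K_p = 83.72/3.9 = 21.5.

K_p = 21.5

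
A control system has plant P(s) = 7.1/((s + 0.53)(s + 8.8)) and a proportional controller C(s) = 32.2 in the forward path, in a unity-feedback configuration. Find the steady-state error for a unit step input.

0.02

The loop is type 0. Static position error constant K_pos = C(0)·P(0) = 32.2·1.522 = 49.02.
Steady-state error to a unit step: e_ss = 1/(1+K_pos) = 1/50.02 = 0.02.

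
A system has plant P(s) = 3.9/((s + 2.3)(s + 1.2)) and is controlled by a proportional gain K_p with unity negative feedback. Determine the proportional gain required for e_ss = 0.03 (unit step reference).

K_p = 22.9

The loop is type 0, so e_ss(step) = 1/(1 + K_pos) with K_pos = K_p·P(0).
P(0) = 1.413. Require 1/(1 + K_p·1.413) = 0.03, so 1 + 1.413·K_p = 33.33.
K_p = (33.33 − 1)/1.413 = 22.9.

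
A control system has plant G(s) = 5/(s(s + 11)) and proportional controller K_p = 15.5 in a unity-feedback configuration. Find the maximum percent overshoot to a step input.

Closed-loop characteristic equation: s² + 11s + 77.5 = 0, so ω_n = 8.803 rad/s and ζ = 11/(2·8.803) = 0.6248.
%OS = 100·exp(−πζ/√(1−ζ²)) = 100·exp(−π·0.6248/√0.6097) = 8.1%.

8.1%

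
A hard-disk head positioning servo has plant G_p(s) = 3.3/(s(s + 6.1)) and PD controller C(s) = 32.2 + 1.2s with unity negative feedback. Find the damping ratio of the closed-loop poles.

Forward path: (32.2 + 1.2s)·3.3/(s(s+6.1)). The closed-loop characteristic equation is s² + (6.1 + 3.3·1.2)s + 3.3·32.2 = 0.
That is s² + 10.06s + 106.3 = 0, so ω_n = 10.31 rad/s and ζ = 10.06/(2·10.31) = 0.488.

ζ = 0.488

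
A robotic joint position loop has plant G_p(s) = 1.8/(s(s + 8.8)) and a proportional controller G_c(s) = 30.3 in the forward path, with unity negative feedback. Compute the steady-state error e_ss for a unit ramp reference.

0.161

The loop has one pole at the origin (type 1). Velocity error constant K_v = lim_{s→0} s·G_c(s)G_p(s) = 30.3·1.8/8.8 = 6.198.
Steady-state error to a unit ramp: e_ss = 1/K_v = 0.161.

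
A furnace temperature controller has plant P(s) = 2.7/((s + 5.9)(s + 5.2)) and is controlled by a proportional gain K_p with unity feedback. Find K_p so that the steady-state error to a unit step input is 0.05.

K_p = 216

For a type-0 loop with proportional control, e_ss = 1/(1 + K_p·P(0)).
P(0) = 0.08801. Require 1/(1 + K_p·0.08801) = 0.05, so 1 + 0.08801·K_p = 20.
K_p = (20 − 1)/0.08801 = 216.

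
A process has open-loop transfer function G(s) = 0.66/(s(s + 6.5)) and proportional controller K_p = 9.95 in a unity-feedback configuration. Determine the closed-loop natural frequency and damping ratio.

ω_n = 2.56 rad/s, ζ = 1.27

The closed-loop denominator is s(s+6.5) + 9.95·0.66 = s² + 6.5s + 6.567.
Matching s² + 2ζω_n s + ω_n²: ω_n = √6.567 = 2.563 rad/s and 2ζω_n = 6.5, so ζ = 6.5/(2·2.563) = 1.27.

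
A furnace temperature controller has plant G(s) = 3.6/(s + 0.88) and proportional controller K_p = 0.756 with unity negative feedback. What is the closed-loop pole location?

Closed-loop transfer function: T(s) = K_p·G(s)/(1 + K_p·G(s)) = 2.722/(s + 0.88 + 2.722) = 2.722/(s + 3.602).
The closed-loop pole is at s = −3.602.

s = -3.602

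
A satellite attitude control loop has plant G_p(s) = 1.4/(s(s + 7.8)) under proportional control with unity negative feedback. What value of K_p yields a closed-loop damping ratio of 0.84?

Closed-loop characteristic equation: s² + 7.8s + K_p·1.4 = 0.
So ω_n = √(1.4K_p) and 2ζω_n = 7.8, giving ζ = 7.8/(2√(1.4K_p)).
Setting ζ = 0.84: √(1.4K_p) = 7.8/(2·0.84) = 4.643, so K_p = 21.56/1.4 = 15.4.

K_p = 15.4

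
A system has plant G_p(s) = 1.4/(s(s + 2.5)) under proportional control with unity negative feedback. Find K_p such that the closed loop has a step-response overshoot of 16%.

K_p = 4.4

From %OS = 100·exp(−πζ/√(1−ζ²)) = 16%, ζ = −ln(0.16)/√(π²+ln²(0.16)) = 0.5039.
Characteristic equation s² + 2.5s + 1.4K_p = 0 gives ζ = 2.5/(2√(1.4K_p)).
Setting ζ = 0.5039: √(1.4K_p) = 2.5/(2·0.5039) = 2.481, so K_p = 6.154/1.4 = 4.4.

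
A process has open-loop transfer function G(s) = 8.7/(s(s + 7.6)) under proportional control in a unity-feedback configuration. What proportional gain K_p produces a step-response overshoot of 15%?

K_p = 6.21

From %OS = 100·exp(−πζ/√(1−ζ²)) = 15%, ζ = −ln(0.15)/√(π²+ln²(0.15)) = 0.5169.
Characteristic equation s² + 7.6s + 8.7K_p = 0 gives ζ = 7.6/(2√(8.7K_p)).
Setting ζ = 0.5169: √(8.7K_p) = 7.6/(2·0.5169) = 7.351, so K_p = 54.04/8.7 = 6.21.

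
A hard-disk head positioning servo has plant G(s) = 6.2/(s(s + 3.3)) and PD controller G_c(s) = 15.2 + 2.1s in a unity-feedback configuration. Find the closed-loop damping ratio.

Forward path: (15.2 + 2.1s)·6.2/(s(s+3.3)). The closed-loop characteristic equation is s² + (3.3 + 6.2·2.1)s + 6.2·15.2 = 0.
That is s² + 16.32s + 94.24 = 0, so ω_n = 9.708 rad/s and ζ = 16.32/(2·9.708) = 0.8406.

ζ = 0.841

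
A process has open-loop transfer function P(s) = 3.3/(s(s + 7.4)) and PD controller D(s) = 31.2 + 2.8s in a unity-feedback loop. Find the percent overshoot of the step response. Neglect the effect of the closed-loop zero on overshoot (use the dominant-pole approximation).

Forward path: (31.2 + 2.8s)·3.3/(s(s+7.4)). The closed-loop characteristic equation is s² + (7.4 + 3.3·2.8)s + 3.3·31.2 = 0.
That is s² + 16.64s + 103 = 0, so ω_n = 10.15 rad/s and ζ = 16.64/(2·10.15) = 0.82.
%OS = 100·exp(−πζ/√(1−ζ²)) = 1.11%.

1.11%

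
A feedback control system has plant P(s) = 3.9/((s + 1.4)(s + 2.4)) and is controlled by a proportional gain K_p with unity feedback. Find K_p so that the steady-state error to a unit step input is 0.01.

The loop is type 0, so e_ss(step) = 1/(1 + K_pos) with K_pos = K_p·P(0).
P(0) = 1.161. Require 1/(1 + K_p·1.161) = 0.01, so 1 + 1.161·K_p = 100.
K_p = (100 − 1)/1.161 = 85.3.

K_p = 85.3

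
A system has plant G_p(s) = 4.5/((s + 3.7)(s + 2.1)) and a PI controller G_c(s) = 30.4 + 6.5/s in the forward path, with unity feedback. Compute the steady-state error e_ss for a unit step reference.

The open loop G_c(s)G_p(s) has a pole at the origin (type 1), so the static position error constant is infinite and e_ss = 1/(1+∞) = 0.

0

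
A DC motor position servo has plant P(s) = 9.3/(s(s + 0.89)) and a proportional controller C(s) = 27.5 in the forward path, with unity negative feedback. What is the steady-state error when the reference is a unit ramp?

The loop has one pole at the origin (type 1). Velocity error constant K_v = lim_{s→0} s·C(s)P(s) = 27.5·9.3/0.89 = 287.4.
Steady-state error to a unit ramp: e_ss = 1/K_v = 0.00348.

0.00348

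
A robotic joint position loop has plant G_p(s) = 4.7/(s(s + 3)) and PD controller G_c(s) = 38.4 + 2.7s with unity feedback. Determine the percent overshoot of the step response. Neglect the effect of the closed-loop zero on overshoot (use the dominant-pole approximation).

Forward path: (38.4 + 2.7s)·4.7/(s(s+3)). The closed-loop characteristic equation is s² + (3 + 4.7·2.7)s + 4.7·38.4 = 0.
That is s² + 15.69s + 180.5 = 0, so ω_n = 13.43 rad/s and ζ = 15.69/(2·13.43) = 0.584.
%OS = 100·exp(−πζ/√(1−ζ²)) = 10.4%.

10.4%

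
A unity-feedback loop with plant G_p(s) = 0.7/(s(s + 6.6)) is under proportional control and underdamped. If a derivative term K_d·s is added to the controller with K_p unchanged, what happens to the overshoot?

decrease

With PD the characteristic equation becomes s² + (a + K·K_d)s + K·K_p = 0; the damping term grows, ζ rises, overshoot falls.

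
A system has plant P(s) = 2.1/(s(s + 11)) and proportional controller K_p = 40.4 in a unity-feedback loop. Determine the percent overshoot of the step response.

9.65%

From 1 + K_pP(s) = 0: s² + 11s + 84.84 = 0 ⇒ ω_n = 9.211, ζ = 0.5971.
%OS = 100·exp(−πζ/√(1−ζ²)) = 100·exp(−π·0.5971/√0.6434) = 9.65%.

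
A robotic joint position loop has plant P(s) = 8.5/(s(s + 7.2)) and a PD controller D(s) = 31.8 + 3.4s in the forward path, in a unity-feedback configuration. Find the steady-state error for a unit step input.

The open loop D(s)P(s) has a pole at the origin (type 1), so the static position error constant is infinite and e_ss = 1/(1+∞) = 0.

0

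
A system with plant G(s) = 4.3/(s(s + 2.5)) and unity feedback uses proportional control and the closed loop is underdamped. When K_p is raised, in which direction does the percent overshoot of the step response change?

increase

ζ = 2.5/(2√(4.3K_p)) decreases as K_p grows; lower damping means more overshoot.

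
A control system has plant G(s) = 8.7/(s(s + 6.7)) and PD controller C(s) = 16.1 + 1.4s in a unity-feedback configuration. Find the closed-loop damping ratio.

Forward path: (16.1 + 1.4s)·8.7/(s(s+6.7)). The closed-loop characteristic equation is s² + (6.7 + 8.7·1.4)s + 8.7·16.1 = 0.
That is s² + 18.88s + 140.1 = 0, so ω_n = 11.84 rad/s and ζ = 18.88/(2·11.84) = 0.7976.

ζ = 0.798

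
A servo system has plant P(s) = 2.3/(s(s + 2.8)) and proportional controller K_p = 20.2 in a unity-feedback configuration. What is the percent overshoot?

51.7%

From 1 + K_pP(s) = 0: s² + 2.8s + 46.46 = 0 ⇒ ω_n = 6.816, ζ = 0.2054.
%OS = 100·exp(−πζ/√(1−ζ²)) = 100·exp(−π·0.2054/√0.9578) = 51.7%.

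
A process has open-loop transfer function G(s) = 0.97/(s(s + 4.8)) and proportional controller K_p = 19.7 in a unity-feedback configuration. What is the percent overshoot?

12.7%

The closed-loop denominator s² + 4.8s + 19.11 gives ω_n = √19.11 = 4.371 and ζ = 4.8/(2ω_n) = 0.549.
%OS = 100·exp(−πζ/√(1−ζ²)) = 100·exp(−π·0.549/√0.6986) = 12.7%.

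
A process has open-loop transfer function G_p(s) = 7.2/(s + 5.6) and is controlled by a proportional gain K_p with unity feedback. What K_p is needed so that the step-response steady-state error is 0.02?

K_p = 38.1

Steady-state error for a unit step on this type-0 loop is 1/(1 + K_p·G_p(0)).
G_p(0) = 1.286. Require 1/(1 + K_p·1.286) = 0.02, so 1 + 1.286·K_p = 50.
K_p = (50 − 1)/1.286 = 38.1.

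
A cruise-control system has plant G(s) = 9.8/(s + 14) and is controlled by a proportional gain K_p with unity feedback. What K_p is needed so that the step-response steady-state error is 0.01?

K_p = 141

For a type-0 loop with proportional control, e_ss = 1/(1 + K_p·G(0)).
G(0) = 0.7. Require 1/(1 + K_p·0.7) = 0.01, so 1 + 0.7·K_p = 100.
K_p = (100 − 1)/0.7 = 141.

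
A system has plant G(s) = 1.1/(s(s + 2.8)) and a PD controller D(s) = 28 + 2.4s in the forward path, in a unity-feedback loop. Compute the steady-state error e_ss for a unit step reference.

The open loop D(s)G(s) has a pole at the origin (type 1), so the static position error constant is infinite and e_ss = 1/(1+∞) = 0.

0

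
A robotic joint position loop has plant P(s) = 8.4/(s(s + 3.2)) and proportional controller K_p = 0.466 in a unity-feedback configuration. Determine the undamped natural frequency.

1 + K_p·P(s) = 0 gives s² + 3.2s + 3.914 = 0.
Matching s² + 2ζω_n s + ω_n²: ω_n = √3.914 = 1.978 rad/s and 2ζω_n = 3.2, so ζ = 3.2/(2·1.978) = 0.809.

ω_n = 1.98 rad/s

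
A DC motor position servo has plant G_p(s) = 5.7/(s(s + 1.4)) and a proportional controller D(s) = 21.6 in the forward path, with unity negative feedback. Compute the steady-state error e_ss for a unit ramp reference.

0.0114

The loop has one pole at the origin (type 1). Velocity error constant K_v = lim_{s→0} s·D(s)G_p(s) = 21.6·5.7/1.4 = 87.94.
Steady-state error to a unit ramp: e_ss = 1/K_v = 0.0114.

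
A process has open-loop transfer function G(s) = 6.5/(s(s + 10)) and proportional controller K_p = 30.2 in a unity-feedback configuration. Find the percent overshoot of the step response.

30.1%

The closed-loop denominator s² + 10s + 196.3 gives ω_n = √196.3 = 14.01 and ζ = 10/(2ω_n) = 0.3569.
%OS = 100·exp(−πζ/√(1−ζ²)) = 100·exp(−π·0.3569/√0.8726) = 30.1%.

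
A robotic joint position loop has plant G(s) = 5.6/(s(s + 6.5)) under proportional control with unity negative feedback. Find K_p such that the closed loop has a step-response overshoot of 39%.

K_p = 22.9

From %OS = 100·exp(−πζ/√(1−ζ²)) = 39%, ζ = −ln(0.39)/√(π²+ln²(0.39)) = 0.2871.
Characteristic equation s² + 6.5s + 5.6K_p = 0 gives ζ = 6.5/(2√(5.6K_p)).
Setting ζ = 0.2871: √(5.6K_p) = 6.5/(2·0.2871) = 11.32, so K_p = 128.1/5.6 = 22.9.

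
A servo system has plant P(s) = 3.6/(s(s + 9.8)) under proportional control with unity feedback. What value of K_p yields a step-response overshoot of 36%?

From %OS = 100·exp(−πζ/√(1−ζ²)) = 36%, ζ = −ln(0.36)/√(π²+ln²(0.36)) = 0.3093.
Characteristic equation s² + 9.8s + 3.6K_p = 0 gives ζ = 9.8/(2√(3.6K_p)).
Setting ζ = 0.3093: √(3.6K_p) = 9.8/(2·0.3093) = 15.84, so K_p = 251/3.6 = 69.7.

K_p = 69.7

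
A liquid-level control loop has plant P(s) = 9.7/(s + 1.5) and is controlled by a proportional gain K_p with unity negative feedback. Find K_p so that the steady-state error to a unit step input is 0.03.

K_p = 5

For a type-0 loop with proportional control, e_ss = 1/(1 + K_p·P(0)).
P(0) = 6.467. Require 1/(1 + K_p·6.467) = 0.03, so 1 + 6.467·K_p = 33.33.
K_p = (33.33 − 1)/6.467 = 5.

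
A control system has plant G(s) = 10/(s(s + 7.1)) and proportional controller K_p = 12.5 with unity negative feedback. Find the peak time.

Closed-loop characteristic equation: s² + 7.1s + 125 = 0, so ω_n = 11.18 rad/s and ζ = 7.1/(2·11.18) = 0.3175.
Damped frequency ω_d = ω_n√(1−ζ²) = 10.6 rad/s, so peak time T_p = π/ω_d = 0.296 s.

T_p = 0.296 s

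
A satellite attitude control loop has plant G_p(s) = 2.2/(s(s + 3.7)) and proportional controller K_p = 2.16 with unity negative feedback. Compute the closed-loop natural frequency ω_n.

ω_n = 2.18 rad/s

With unity feedback the closed-loop characteristic equation is s² + 3.7s + 2.16·2.2 = s² + 3.7s + 4.752 = 0.
Matching s² + 2ζω_n s + ω_n²: ω_n = √4.752 = 2.18 rad/s and 2ζω_n = 3.7, so ζ = 3.7/(2·2.18) = 0.849.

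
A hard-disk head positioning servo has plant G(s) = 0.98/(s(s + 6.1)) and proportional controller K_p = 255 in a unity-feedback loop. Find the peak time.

The closed-loop denominator s² + 6.1s + 249.9 gives ω_n = √249.9 = 15.81 and ζ = 6.1/(2ω_n) = 0.1929.
Damped frequency ω_d = ω_n√(1−ζ²) = 15.51 rad/s, so peak time T_p = π/ω_d = 0.203 s.

T_p = 0.203 s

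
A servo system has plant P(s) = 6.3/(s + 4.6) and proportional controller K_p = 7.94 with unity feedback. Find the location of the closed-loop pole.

s = -54.62

Closed-loop transfer function: T(s) = K_p·P(s)/(1 + K_p·P(s)) = 50.02/(s + 4.6 + 50.02) = 50.02/(s + 54.62).
The closed-loop pole is at s = −54.62.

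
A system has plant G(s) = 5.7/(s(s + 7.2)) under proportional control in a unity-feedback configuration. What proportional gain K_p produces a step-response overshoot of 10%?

K_p = 6.51

From %OS = 100·exp(−πζ/√(1−ζ²)) = 10%, ζ = −ln(0.1)/√(π²+ln²(0.1)) = 0.5912.
Characteristic equation s² + 7.2s + 5.7K_p = 0 gives ζ = 7.2/(2√(5.7K_p)).
Setting ζ = 0.5912: √(5.7K_p) = 7.2/(2·0.5912) = 6.09, so K_p = 37.09/5.7 = 6.51.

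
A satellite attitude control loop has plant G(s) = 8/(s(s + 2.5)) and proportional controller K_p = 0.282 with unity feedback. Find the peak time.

T_p = 3.77 s

From 1 + K_pG(s) = 0: s² + 2.5s + 2.256 = 0 ⇒ ω_n = 1.502, ζ = 0.8322.
Damped frequency ω_d = ω_n√(1−ζ²) = 0.8328 rad/s, so peak time T_p = π/ω_d = 3.77 s.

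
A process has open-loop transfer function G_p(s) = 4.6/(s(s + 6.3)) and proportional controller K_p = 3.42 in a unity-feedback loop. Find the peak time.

T_p = 1.3 s

Closed-loop characteristic equation: s² + 6.3s + 15.73 = 0, so ω_n = 3.966 rad/s and ζ = 6.3/(2·3.966) = 0.7942.
Damped frequency ω_d = ω_n√(1−ζ²) = 2.41 rad/s, so peak time T_p = π/ω_d = 1.3 s.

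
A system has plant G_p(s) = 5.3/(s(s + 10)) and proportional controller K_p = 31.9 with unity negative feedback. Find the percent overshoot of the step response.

27%

The closed-loop denominator s² + 10s + 169.1 gives ω_n = √169.1 = 13 and ζ = 10/(2ω_n) = 0.3845.
%OS = 100·exp(−πζ/√(1−ζ²)) = 100·exp(−π·0.3845/√0.8521) = 27%.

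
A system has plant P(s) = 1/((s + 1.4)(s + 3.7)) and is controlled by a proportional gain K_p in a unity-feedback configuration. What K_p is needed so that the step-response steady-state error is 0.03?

Steady-state error for a unit step on this type-0 loop is 1/(1 + K_p·P(0)).
P(0) = 0.1931. Require 1/(1 + K_p·0.1931) = 0.03, so 1 + 0.1931·K_p = 33.33.
K_p = (33.33 − 1)/0.1931 = 167.

K_p = 167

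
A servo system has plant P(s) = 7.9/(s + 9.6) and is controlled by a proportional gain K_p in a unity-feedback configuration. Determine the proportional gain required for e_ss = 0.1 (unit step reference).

K_p = 10.9

The loop is type 0, so e_ss(step) = 1/(1 + K_pos) with K_pos = K_p·P(0).
P(0) = 0.8229. Require 1/(1 + K_p·0.8229) = 0.1, so 1 + 0.8229·K_p = 10.
K_p = (10 − 1)/0.8229 = 10.9.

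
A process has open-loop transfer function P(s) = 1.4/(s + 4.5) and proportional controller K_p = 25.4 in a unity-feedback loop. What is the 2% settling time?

Closed-loop transfer function: T(s) = K_p·P(s)/(1 + K_p·P(s)) = 35.56/(s + 4.5 + 35.56) = 35.56/(s + 40.06).
Time constant τ = 1/40.06 = 0.02496 s, so the 2% settling time is about 4τ = 0.0999 s.

T_s ≈ 0.0999 s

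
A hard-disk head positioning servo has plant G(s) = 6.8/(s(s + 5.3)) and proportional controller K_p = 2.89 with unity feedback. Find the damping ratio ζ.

ζ = 0.598

The closed-loop denominator is s(s+5.3) + 2.89·6.8 = s² + 5.3s + 19.65.
Matching s² + 2ζω_n s + ω_n²: ω_n = √19.65 = 4.433 rad/s and 2ζω_n = 5.3, so ζ = 5.3/(2·4.433) = 0.598.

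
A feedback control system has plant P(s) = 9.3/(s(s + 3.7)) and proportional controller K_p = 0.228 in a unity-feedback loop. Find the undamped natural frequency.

ω_n = 1.46 rad/s

The closed-loop denominator is s(s+3.7) + 0.228·9.3 = s² + 3.7s + 2.12.
So ω_n² = 2.12 ⇒ ω_n = 1.456 rad/s, and ζ = 3.7/(2ω_n) = 1.27.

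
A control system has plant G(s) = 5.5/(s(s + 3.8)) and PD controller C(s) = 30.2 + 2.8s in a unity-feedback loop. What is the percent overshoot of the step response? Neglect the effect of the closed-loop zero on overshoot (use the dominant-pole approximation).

3%

Forward path: (30.2 + 2.8s)·5.5/(s(s+3.8)). The closed-loop characteristic equation is s² + (3.8 + 5.5·2.8)s + 5.5·30.2 = 0.
That is s² + 19.2s + 166.1 = 0, so ω_n = 12.89 rad/s and ζ = 19.2/(2·12.89) = 0.7449.
%OS = 100·exp(−πζ/√(1−ζ²)) = 3%.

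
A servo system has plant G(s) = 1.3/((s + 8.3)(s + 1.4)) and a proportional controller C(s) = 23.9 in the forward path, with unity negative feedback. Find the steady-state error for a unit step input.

0.272

The loop is type 0. Static position error constant K_pos = C(0)·G(0) = 23.9·0.1119 = 2.674.
Steady-state error to a unit step: e_ss = 1/(1+K_pos) = 1/3.674 = 0.272.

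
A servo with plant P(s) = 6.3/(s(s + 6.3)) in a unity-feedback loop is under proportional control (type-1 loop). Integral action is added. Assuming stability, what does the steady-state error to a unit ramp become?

0

The integrator raises the loop to type 2, so K_v → ∞ and e_ss to a ramp is zero.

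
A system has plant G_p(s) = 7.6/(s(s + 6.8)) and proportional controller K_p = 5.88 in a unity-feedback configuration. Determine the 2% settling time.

T_s ≈ 1.18 s

Closed-loop characteristic equation: s² + 6.8s + 44.69 = 0, so ω_n = 6.685 rad/s and ζ = 6.8/(2·6.685) = 0.5086.
2% settling time T_s ≈ 4/(ζω_n) = 4/3.4 = 1.18 s.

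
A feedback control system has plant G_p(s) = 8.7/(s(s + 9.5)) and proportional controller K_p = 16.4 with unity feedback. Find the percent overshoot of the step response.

Closed-loop characteristic equation: s² + 9.5s + 142.7 = 0, so ω_n = 11.94 rad/s and ζ = 9.5/(2·11.94) = 0.3977.
%OS = 100·exp(−πζ/√(1−ζ²)) = 100·exp(−π·0.3977/√0.8419) = 25.6%.

25.6%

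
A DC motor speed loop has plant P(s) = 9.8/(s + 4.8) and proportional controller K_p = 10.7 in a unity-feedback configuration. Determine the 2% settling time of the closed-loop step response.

T_s ≈ 0.0365 s

Closed-loop transfer function: T(s) = K_p·P(s)/(1 + K_p·P(s)) = 104.9/(s + 4.8 + 104.9) = 104.9/(s + 109.7).
Time constant τ = 1/109.7 = 0.009119 s, so the 2% settling time is about 4τ = 0.0365 s.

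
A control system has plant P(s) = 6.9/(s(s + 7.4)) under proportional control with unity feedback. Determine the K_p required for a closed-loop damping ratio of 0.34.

K_p = 17.2

Closed-loop characteristic equation: s² + 7.4s + K_p·6.9 = 0.
So ω_n = √(6.9K_p) and 2ζω_n = 7.4, giving ζ = 7.4/(2√(6.9K_p)).
Setting ζ = 0.34: √(6.9K_p) = 7.4/(2·0.34) = 10.88, so K_p = 118.4/6.9 = 17.2.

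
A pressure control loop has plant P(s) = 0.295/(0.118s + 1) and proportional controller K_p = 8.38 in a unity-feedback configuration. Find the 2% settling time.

Closed loop: T(s) = K_p·P/(1+K_p·P) = 2.472/(0.118s + 1 + 2.472), with pole at s = −(1 + 2.472)/0.118 = −29.42.
τ = 1/29.42 = 0.03399 s, so 2% settling time ≈ 4τ = 0.136 s.

T_s ≈ 0.136 s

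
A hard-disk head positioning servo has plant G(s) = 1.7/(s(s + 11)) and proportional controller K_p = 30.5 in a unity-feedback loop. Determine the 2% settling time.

T_s ≈ 0.727 s

Closed-loop characteristic equation: s² + 11s + 51.85 = 0, so ω_n = 7.201 rad/s and ζ = 11/(2·7.201) = 0.7638.
2% settling time T_s ≈ 4/(ζω_n) = 4/5.5 = 0.727 s.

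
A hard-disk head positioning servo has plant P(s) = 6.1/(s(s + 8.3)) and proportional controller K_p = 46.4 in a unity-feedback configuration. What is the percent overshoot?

44.9%

From 1 + K_pP(s) = 0: s² + 8.3s + 283 = 0 ⇒ ω_n = 16.82, ζ = 0.2467.
%OS = 100·exp(−πζ/√(1−ζ²)) = 100·exp(−π·0.2467/√0.9392) = 44.9%.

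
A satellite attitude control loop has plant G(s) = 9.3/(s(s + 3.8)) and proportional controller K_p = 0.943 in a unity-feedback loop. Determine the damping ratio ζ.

ζ = 0.642

With unity feedback the closed-loop characteristic equation is s² + 3.8s + 0.943·9.3 = s² + 3.8s + 8.77 = 0.
Matching s² + 2ζω_n s + ω_n²: ω_n = √8.77 = 2.961 rad/s and 2ζω_n = 3.8, so ζ = 3.8/(2·2.961) = 0.642.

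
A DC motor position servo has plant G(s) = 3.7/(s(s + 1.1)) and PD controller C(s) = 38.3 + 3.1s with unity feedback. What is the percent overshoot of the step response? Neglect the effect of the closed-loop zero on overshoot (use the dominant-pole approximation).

Forward path: (38.3 + 3.1s)·3.7/(s(s+1.1)). The closed-loop characteristic equation is s² + (1.1 + 3.7·3.1)s + 3.7·38.3 = 0.
That is s² + 12.57s + 141.7 = 0, so ω_n = 11.9 rad/s and ζ = 12.57/(2·11.9) = 0.528.
%OS = 100·exp(−πζ/√(1−ζ²)) = 14.2%.

14.2%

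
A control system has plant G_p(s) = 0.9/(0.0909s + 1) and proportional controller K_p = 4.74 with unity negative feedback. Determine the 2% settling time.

Closed loop: T(s) = K_p·G_p/(1+K_p·G_p) = 4.266/(0.0909s + 1 + 4.266), with pole at s = −(1 + 4.266)/0.0909 = −57.93.
τ = 1/57.93 = 0.01726 s, so 2% settling time ≈ 4τ = 0.069 s.

T_s ≈ 0.069 s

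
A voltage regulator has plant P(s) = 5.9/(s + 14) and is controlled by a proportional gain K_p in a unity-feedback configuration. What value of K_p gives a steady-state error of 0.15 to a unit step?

Steady-state error for a unit step on this type-0 loop is 1/(1 + K_p·P(0)).
P(0) = 0.4214. Require 1/(1 + K_p·0.4214) = 0.15, so 1 + 0.4214·K_p = 6.667.
K_p = (6.667 − 1)/0.4214 = 13.4.

K_p = 13.4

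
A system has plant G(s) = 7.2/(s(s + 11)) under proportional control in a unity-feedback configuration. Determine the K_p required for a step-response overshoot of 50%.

From %OS = 100·exp(−πζ/√(1−ζ²)) = 50%, ζ = −ln(0.5)/√(π²+ln²(0.5)) = 0.2155.
Characteristic equation s² + 11s + 7.2K_p = 0 gives ζ = 11/(2√(7.2K_p)).
Setting ζ = 0.2155: √(7.2K_p) = 11/(2·0.2155) = 25.53, so K_p = 651.7/7.2 = 90.5.

K_p = 90.5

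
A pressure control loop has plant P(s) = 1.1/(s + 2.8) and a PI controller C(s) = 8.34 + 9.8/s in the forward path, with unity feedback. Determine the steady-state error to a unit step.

The open loop C(s)P(s) has a pole at the origin (type 1), so the static position error constant is infinite and e_ss = 1/(1+∞) = 0.

0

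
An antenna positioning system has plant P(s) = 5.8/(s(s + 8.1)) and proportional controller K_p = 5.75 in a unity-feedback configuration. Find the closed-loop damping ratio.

1 + K_p·P(s) = 0 gives s² + 8.1s + 33.35 = 0.
Matching s² + 2ζω_n s + ω_n²: ω_n = √33.35 = 5.775 rad/s and 2ζω_n = 8.1, so ζ = 8.1/(2·5.775) = 0.701.

ζ = 0.701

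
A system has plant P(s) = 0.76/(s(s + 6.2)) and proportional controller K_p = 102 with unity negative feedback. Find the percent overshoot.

From 1 + K_pP(s) = 0: s² + 6.2s + 77.52 = 0 ⇒ ω_n = 8.805, ζ = 0.3521.
%OS = 100·exp(−πζ/√(1−ζ²)) = 100·exp(−π·0.3521/√0.876) = 30.7%.

30.7%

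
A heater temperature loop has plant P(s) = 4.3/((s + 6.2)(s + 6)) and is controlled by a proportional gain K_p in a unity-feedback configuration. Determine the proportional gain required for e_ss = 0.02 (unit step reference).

Steady-state error for a unit step on this type-0 loop is 1/(1 + K_p·P(0)).
P(0) = 0.1156. Require 1/(1 + K_p·0.1156) = 0.02, so 1 + 0.1156·K_p = 50.
K_p = (50 − 1)/0.1156 = 424.

K_p = 424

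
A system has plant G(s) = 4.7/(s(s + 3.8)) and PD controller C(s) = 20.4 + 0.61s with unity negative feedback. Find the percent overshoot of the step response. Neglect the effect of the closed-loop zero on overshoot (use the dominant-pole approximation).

32.1%

Forward path: (20.4 + 0.61s)·4.7/(s(s+3.8)). The closed-loop characteristic equation is s² + (3.8 + 4.7·0.61)s + 4.7·20.4 = 0.
That is s² + 6.667s + 95.88 = 0, so ω_n = 9.792 rad/s and ζ = 6.667/(2·9.792) = 0.3404.
%OS = 100·exp(−πζ/√(1−ζ²)) = 32.1%.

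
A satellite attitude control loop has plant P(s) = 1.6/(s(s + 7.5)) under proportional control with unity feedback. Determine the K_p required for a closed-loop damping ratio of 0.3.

K_p = 97.7

Closed-loop characteristic equation: s² + 7.5s + K_p·1.6 = 0.
So ω_n = √(1.6K_p) and 2ζω_n = 7.5, giving ζ = 7.5/(2√(1.6K_p)).
Setting ζ = 0.3: √(1.6K_p) = 7.5/(2·0.3) = 12.5, so K_p = 156.2/1.6 = 97.7.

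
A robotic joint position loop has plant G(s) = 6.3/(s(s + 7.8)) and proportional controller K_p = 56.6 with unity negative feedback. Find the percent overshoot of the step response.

The closed-loop denominator s² + 7.8s + 356.6 gives ω_n = √356.6 = 18.88 and ζ = 7.8/(2ω_n) = 0.2065.
%OS = 100·exp(−πζ/√(1−ζ²)) = 100·exp(−π·0.2065/√0.9573) = 51.5%.

51.5%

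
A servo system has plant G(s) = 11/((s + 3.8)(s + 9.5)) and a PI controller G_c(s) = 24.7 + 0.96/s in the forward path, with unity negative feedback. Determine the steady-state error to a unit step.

The open loop G_c(s)G(s) has a pole at the origin (type 1), so the static position error constant is infinite and e_ss = 1/(1+∞) = 0.

0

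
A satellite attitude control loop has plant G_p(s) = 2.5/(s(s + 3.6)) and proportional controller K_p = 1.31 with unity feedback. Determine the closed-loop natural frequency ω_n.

ω_n = 1.81 rad/s

The closed-loop denominator is s(s+3.6) + 1.31·2.5 = s² + 3.6s + 3.275.
Matching s² + 2ζω_n s + ω_n²: ω_n = √3.275 = 1.81 rad/s and 2ζω_n = 3.6, so ζ = 3.6/(2·1.81) = 0.995.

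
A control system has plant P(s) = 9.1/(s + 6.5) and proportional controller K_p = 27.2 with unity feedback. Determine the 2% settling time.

T_s ≈ 0.0157 s

Closed-loop transfer function: T(s) = K_p·P(s)/(1 + K_p·P(s)) = 247.5/(s + 6.5 + 247.5) = 247.5/(s + 254).
Time constant τ = 1/254 = 0.003937 s, so the 2% settling time is about 4τ = 0.0157 s.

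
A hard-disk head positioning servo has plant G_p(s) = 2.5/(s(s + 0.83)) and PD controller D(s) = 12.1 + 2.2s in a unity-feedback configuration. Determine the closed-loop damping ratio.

Forward path: (12.1 + 2.2s)·2.5/(s(s+0.83)). The closed-loop characteristic equation is s² + (0.83 + 2.5·2.2)s + 2.5·12.1 = 0.
That is s² + 6.33s + 30.25 = 0, so ω_n = 5.5 rad/s and ζ = 6.33/(2·5.5) = 0.5755.

ζ = 0.575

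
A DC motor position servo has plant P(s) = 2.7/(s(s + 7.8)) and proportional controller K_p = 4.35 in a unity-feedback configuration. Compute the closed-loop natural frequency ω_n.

ω_n = 3.43 rad/s

The closed-loop denominator is s(s+7.8) + 4.35·2.7 = s² + 7.8s + 11.74.
So ω_n² = 11.74 ⇒ ω_n = 3.427 rad/s, and ζ = 7.8/(2ω_n) = 1.14.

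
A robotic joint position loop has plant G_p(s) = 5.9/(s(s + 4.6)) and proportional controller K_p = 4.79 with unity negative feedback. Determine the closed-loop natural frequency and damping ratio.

ω_n = 5.32 rad/s, ζ = 0.433

1 + K_p·G_p(s) = 0 gives s² + 4.6s + 28.26 = 0.
So ω_n² = 28.26 ⇒ ω_n = 5.316 rad/s, and ζ = 4.6/(2ω_n) = 0.433.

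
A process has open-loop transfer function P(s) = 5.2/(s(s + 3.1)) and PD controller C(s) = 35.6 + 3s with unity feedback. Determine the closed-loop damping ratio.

Forward path: (35.6 + 3s)·5.2/(s(s+3.1)). The closed-loop characteristic equation is s² + (3.1 + 5.2·3)s + 5.2·35.6 = 0.
That is s² + 18.7s + 185.1 = 0, so ω_n = 13.61 rad/s and ζ = 18.7/(2·13.61) = 0.6872.

ζ = 0.687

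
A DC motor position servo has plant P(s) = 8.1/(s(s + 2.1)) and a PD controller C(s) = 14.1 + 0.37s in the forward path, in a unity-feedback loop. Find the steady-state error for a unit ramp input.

The loop has one pole at the origin (type 1). Velocity error constant K_v = lim_{s→0} s·C(s)P(s) = 14.1·8.1/2.1 = 54.39.
Steady-state error to a unit ramp: e_ss = 1/K_v = 0.0184.

0.0184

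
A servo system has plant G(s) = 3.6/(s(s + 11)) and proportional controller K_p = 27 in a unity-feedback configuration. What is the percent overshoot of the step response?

12.1%

From 1 + K_pG(s) = 0: s² + 11s + 97.2 = 0 ⇒ ω_n = 9.859, ζ = 0.5579.
%OS = 100·exp(−πζ/√(1−ζ²)) = 100·exp(−π·0.5579/√0.6888) = 12.1%.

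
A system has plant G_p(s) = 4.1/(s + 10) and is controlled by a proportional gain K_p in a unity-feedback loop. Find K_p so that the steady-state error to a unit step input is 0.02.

K_p = 120

The loop is type 0, so e_ss(step) = 1/(1 + K_pos) with K_pos = K_p·G_p(0).
G_p(0) = 0.41. Require 1/(1 + K_p·0.41) = 0.02, so 1 + 0.41·K_p = 50.
K_p = (50 − 1)/0.41 = 120.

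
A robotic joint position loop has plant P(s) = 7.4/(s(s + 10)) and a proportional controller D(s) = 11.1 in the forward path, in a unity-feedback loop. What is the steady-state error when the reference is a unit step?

The open loop D(s)P(s) has a pole at the origin (type 1), so the static position error constant is infinite and e_ss = 1/(1+∞) = 0.

0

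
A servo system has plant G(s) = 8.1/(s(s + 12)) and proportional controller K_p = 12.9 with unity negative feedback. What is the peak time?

T_p = 0.38 s

Closed-loop characteristic equation: s² + 12s + 104.5 = 0, so ω_n = 10.22 rad/s and ζ = 12/(2·10.22) = 0.587.
Damped frequency ω_d = ω_n√(1−ζ²) = 8.276 rad/s, so peak time T_p = π/ω_d = 0.38 s.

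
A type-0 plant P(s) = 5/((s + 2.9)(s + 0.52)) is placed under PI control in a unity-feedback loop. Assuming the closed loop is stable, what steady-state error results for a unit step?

The PI controller's integrator makes the forward path type 1, so e_ss to a step is zero.

0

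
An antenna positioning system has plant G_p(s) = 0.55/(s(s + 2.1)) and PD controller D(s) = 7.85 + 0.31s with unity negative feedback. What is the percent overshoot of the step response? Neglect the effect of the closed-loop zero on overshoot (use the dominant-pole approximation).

Forward path: (7.85 + 0.31s)·0.55/(s(s+2.1)). The closed-loop characteristic equation is s² + (2.1 + 0.55·0.31)s + 0.55·7.85 = 0.
That is s² + 2.271s + 4.317 = 0, so ω_n = 2.078 rad/s and ζ = 2.271/(2·2.078) = 0.5464.
%OS = 100·exp(−πζ/√(1−ζ²)) = 12.9%.

12.9%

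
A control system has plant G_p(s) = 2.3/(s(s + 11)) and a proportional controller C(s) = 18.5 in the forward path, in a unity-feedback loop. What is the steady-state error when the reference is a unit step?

0

The open loop C(s)G_p(s) has a pole at the origin (type 1), so the static position error constant is infinite and e_ss = 1/(1+∞) = 0.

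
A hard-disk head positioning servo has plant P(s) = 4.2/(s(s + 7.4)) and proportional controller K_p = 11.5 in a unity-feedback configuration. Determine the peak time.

The closed-loop denominator s² + 7.4s + 48.3 gives ω_n = √48.3 = 6.95 and ζ = 7.4/(2ω_n) = 0.5324.
Damped frequency ω_d = ω_n√(1−ζ²) = 5.883 rad/s, so peak time T_p = π/ω_d = 0.534 s.

T_p = 0.534 s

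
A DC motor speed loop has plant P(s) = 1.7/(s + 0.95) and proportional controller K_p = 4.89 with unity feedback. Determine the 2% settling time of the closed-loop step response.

Closed-loop transfer function: T(s) = K_p·P(s)/(1 + K_p·P(s)) = 8.313/(s + 0.95 + 8.313) = 8.313/(s + 9.263).
Time constant τ = 1/9.263 = 0.108 s, so the 2% settling time is about 4τ = 0.432 s.

T_s ≈ 0.432 s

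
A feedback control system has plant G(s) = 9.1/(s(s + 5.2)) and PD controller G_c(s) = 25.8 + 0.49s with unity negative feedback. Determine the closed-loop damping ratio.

ζ = 0.315

Forward path: (25.8 + 0.49s)·9.1/(s(s+5.2)). The closed-loop characteristic equation is s² + (5.2 + 9.1·0.49)s + 9.1·25.8 = 0.
That is s² + 9.659s + 234.8 = 0, so ω_n = 15.32 rad/s and ζ = 9.659/(2·15.32) = 0.3152.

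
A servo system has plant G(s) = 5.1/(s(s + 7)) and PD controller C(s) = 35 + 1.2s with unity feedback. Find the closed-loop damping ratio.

Forward path: (35 + 1.2s)·5.1/(s(s+7)). The closed-loop characteristic equation is s² + (7 + 5.1·1.2)s + 5.1·35 = 0.
That is s² + 13.12s + 178.5 = 0, so ω_n = 13.36 rad/s and ζ = 13.12/(2·13.36) = 0.491.

ζ = 0.491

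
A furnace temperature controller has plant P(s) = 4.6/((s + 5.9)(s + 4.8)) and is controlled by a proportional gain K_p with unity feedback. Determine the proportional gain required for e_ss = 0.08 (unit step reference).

K_p = 70.8

For a type-0 loop with proportional control, e_ss = 1/(1 + K_p·P(0)).
P(0) = 0.1624. Require 1/(1 + K_p·0.1624) = 0.08, so 1 + 0.1624·K_p = 12.5.
K_p = (12.5 − 1)/0.1624 = 70.8.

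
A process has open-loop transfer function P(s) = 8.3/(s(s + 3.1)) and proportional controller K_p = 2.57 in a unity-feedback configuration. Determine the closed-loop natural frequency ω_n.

ω_n = 4.62 rad/s

The closed-loop denominator is s(s+3.1) + 2.57·8.3 = s² + 3.1s + 21.33.
Matching s² + 2ζω_n s + ω_n²: ω_n = √21.33 = 4.619 rad/s and 2ζω_n = 3.1, so ζ = 3.1/(2·4.619) = 0.336.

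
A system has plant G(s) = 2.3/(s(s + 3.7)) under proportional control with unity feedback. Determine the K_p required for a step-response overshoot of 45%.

From %OS = 100·exp(−πζ/√(1−ζ²)) = 45%, ζ = −ln(0.45)/√(π²+ln²(0.45)) = 0.2463.
Characteristic equation s² + 3.7s + 2.3K_p = 0 gives ζ = 3.7/(2√(2.3K_p)).
Setting ζ = 0.2463: √(2.3K_p) = 3.7/(2·0.2463) = 7.51, so K_p = 56.4/2.3 = 24.5.

K_p = 24.5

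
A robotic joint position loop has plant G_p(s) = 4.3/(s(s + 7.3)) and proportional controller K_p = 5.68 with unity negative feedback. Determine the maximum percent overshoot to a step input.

3.2%

The closed-loop denominator s² + 7.3s + 24.42 gives ω_n = √24.42 = 4.942 and ζ = 7.3/(2ω_n) = 0.7386.
%OS = 100·exp(−πζ/√(1−ζ²)) = 100·exp(−π·0.7386/√0.4545) = 3.2%.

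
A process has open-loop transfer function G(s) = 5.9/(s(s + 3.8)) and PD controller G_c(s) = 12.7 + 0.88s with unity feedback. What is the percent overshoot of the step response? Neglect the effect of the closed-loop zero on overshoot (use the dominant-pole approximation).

Forward path: (12.7 + 0.88s)·5.9/(s(s+3.8)). The closed-loop characteristic equation is s² + (3.8 + 5.9·0.88)s + 5.9·12.7 = 0.
That is s² + 8.992s + 74.93 = 0, so ω_n = 8.656 rad/s and ζ = 8.992/(2·8.656) = 0.5194.
%OS = 100·exp(−πζ/√(1−ζ²)) = 14.8%.

14.8%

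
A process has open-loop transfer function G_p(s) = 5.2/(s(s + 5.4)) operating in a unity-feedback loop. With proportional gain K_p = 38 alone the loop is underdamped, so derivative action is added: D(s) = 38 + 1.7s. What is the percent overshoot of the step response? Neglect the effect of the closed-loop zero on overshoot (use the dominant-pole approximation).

Forward path: (38 + 1.7s)·5.2/(s(s+5.4)). The closed-loop characteristic equation is s² + (5.4 + 5.2·1.7)s + 5.2·38 = 0.
That is s² + 14.24s + 197.6 = 0, so ω_n = 14.06 rad/s and ζ = 14.24/(2·14.06) = 0.5065.
%OS = 100·exp(−πζ/√(1−ζ²)) = 15.8%.

15.8%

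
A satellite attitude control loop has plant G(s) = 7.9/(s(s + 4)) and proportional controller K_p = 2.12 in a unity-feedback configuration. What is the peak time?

The closed-loop denominator s² + 4s + 16.75 gives ω_n = √16.75 = 4.092 and ζ = 4/(2ω_n) = 0.4887.
Damped frequency ω_d = ω_n√(1−ζ²) = 3.57 rad/s, so peak time T_p = π/ω_d = 0.88 s.

T_p = 0.88 s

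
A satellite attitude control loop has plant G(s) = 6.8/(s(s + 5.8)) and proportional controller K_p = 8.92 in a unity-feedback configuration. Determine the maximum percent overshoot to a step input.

From 1 + K_pG(s) = 0: s² + 5.8s + 60.66 = 0 ⇒ ω_n = 7.788, ζ = 0.3724.
%OS = 100·exp(−πζ/√(1−ζ²)) = 100·exp(−π·0.3724/√0.8613) = 28.4%.

28.4%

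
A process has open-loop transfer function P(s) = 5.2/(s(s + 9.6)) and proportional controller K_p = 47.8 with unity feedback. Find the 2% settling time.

From 1 + K_pP(s) = 0: s² + 9.6s + 248.6 = 0 ⇒ ω_n = 15.77, ζ = 0.3045.
2% settling time T_s ≈ 4/(ζω_n) = 4/4.8 = 0.833 s.

T_s ≈ 0.833 s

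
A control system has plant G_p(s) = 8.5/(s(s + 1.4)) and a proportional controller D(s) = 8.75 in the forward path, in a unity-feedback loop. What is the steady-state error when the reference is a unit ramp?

0.0188

The loop has one pole at the origin (type 1). Velocity error constant K_v = lim_{s→0} s·D(s)G_p(s) = 8.75·8.5/1.4 = 53.12.
Steady-state error to a unit ramp: e_ss = 1/K_v = 0.0188.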